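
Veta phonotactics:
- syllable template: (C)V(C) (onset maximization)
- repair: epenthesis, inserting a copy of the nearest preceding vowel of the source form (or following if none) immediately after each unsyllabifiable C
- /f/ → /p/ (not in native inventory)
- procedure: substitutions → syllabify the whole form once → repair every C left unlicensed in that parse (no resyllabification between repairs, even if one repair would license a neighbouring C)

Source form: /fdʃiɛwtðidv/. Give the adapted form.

pidiʃiɛwtɛðidvi

Substitution: /f/ → /p/, giving /pdʃiɛwtðidv/.
The consonants /p/, /d/, /t/, /v/ cannot be parsed into a legal (C)V(C) syllable (at most one coda consonant is licensed; onsets are limited to one consonant).
Inserting the epenthetic vowel yields /p/ → /pi/, /d/ → /di/, /t/ → /tɛ/, /v/ → /vi/.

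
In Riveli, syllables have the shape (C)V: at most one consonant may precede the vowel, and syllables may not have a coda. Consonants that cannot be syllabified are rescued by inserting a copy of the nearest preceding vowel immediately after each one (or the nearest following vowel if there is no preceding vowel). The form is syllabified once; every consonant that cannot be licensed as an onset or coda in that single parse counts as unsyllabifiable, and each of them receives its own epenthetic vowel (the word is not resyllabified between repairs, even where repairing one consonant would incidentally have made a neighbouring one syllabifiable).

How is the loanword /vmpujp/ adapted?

The consonants /v/, /m/, /j/, /p/ cannot be parsed into a legal (C)V syllable (no codas are permitted; onsets are limited to one consonant).
Epenthesis after each stranded consonant: /v/ → /vu/, /m/ → /mu/, /j/ → /ju/, /p/ → /pu/.

vumupujupu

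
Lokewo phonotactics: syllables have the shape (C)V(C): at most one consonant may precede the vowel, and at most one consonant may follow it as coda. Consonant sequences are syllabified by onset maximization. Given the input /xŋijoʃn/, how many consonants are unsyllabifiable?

The consonants /x/, /n/ cannot be parsed into a legal (C)V(C) syllable (at most one coda consonant is licensed; onsets are limited to one consonant).

2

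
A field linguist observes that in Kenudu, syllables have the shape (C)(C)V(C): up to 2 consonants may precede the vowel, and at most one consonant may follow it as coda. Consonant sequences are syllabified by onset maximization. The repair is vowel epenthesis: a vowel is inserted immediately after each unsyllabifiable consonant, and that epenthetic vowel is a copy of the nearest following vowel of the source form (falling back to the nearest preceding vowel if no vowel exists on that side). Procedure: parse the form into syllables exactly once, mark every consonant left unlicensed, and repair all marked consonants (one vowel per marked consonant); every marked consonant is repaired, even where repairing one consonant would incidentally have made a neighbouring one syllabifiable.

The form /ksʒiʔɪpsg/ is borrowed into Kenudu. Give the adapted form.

Under (C)(C)V(C), the unsyllabifiable consonants are /k/, /s/, /g/ (at most one coda consonant is licensed; onsets may contain at most 2 consonants).
Inserting the epenthetic vowel yields /k/ → /ki/, /s/ → /sɪ/, /g/ → /gɪ/.

kisʒiʔɪpsɪgɪ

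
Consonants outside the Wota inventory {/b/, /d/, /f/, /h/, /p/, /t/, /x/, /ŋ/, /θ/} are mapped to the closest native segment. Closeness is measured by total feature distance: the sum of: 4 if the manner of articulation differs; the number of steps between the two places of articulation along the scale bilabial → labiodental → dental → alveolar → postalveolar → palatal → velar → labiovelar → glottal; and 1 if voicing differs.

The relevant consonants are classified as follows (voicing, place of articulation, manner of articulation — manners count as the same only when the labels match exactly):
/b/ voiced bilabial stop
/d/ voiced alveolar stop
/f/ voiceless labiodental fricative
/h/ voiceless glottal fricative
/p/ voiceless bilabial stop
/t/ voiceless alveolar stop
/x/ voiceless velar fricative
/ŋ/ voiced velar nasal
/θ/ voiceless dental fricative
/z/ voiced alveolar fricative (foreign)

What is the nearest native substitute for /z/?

θ

/θ/ is closest: same manner (fricative), place distance 1 (alveolar→dental), voicing differs (+1); total 2. Next closest is /f/ at distance 3.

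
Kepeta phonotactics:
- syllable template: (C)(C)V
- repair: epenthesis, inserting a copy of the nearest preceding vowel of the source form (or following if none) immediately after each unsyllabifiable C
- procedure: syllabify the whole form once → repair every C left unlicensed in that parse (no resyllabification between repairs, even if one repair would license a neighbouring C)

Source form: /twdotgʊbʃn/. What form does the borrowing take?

The consonants /t/, /b/, /ʃ/, /n/ cannot be parsed into a legal (C)(C)V syllable (no codas are permitted; onsets may contain at most 2 consonants).
Epenthesis after each stranded consonant: /t/ → /to/, /b/ → /bʊ/, /ʃ/ → /ʃʊ/, /n/ → /nʊ/.

towdotgʊbʊʃʊnʊ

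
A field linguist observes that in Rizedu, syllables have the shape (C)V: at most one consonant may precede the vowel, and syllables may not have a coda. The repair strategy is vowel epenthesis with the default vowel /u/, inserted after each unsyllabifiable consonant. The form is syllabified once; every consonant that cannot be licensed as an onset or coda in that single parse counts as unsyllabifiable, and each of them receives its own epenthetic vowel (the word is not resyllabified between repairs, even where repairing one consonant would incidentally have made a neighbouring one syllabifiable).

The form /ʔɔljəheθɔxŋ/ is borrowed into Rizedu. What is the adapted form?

ʔɔlujəheθɔxuŋu

Under (C)V, the unsyllabifiable consonants are /l/, /x/, /ŋ/ (no codas are permitted; onsets are limited to one consonant).
Inserting the epenthetic vowel yields /l/ → /lu/, /x/ → /xu/, /ŋ/ → /ŋu/.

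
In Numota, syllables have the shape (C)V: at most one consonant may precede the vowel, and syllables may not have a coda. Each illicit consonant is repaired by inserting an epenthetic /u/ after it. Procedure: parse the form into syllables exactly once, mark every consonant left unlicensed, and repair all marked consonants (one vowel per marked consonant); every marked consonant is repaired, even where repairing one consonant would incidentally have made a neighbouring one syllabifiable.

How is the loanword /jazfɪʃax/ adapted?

jazufɪʃaxu

The consonants /z/, /x/ cannot be parsed into a legal (C)V syllable (no codas are permitted; onsets are limited to one consonant).
Inserting the epenthetic vowel yields /z/ → /zu/, /x/ → /xu/.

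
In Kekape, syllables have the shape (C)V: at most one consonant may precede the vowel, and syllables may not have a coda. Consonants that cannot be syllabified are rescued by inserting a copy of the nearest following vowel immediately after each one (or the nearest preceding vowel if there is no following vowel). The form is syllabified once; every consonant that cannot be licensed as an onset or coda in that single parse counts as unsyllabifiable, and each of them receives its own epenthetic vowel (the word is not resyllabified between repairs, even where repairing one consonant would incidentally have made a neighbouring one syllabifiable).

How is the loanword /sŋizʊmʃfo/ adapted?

The consonants /s/, /m/, /ʃ/ cannot be parsed into a legal (C)V syllable (no codas are permitted; onsets are limited to one consonant).
Inserting the epenthetic vowel yields /s/ → /si/, /m/ → /mo/, /ʃ/ → /ʃo/.

siŋizʊmoʃofo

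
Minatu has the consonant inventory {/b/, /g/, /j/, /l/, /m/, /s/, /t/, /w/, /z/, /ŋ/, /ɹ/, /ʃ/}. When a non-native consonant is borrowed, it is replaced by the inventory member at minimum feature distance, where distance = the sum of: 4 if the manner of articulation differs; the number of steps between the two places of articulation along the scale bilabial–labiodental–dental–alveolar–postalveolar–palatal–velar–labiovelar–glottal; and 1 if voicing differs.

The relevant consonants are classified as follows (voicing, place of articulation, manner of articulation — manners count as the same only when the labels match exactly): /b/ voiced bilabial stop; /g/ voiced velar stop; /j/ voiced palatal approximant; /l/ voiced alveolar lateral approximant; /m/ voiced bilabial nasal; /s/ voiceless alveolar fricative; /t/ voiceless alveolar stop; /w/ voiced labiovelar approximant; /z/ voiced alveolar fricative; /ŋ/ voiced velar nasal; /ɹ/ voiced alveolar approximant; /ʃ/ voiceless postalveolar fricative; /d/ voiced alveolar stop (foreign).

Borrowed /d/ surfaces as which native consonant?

t

/t/ is closest: same manner (stop), place distance 0 (alveolar→alveolar), voicing differs (+1); total 1. Next closest is /b/ at distance 3.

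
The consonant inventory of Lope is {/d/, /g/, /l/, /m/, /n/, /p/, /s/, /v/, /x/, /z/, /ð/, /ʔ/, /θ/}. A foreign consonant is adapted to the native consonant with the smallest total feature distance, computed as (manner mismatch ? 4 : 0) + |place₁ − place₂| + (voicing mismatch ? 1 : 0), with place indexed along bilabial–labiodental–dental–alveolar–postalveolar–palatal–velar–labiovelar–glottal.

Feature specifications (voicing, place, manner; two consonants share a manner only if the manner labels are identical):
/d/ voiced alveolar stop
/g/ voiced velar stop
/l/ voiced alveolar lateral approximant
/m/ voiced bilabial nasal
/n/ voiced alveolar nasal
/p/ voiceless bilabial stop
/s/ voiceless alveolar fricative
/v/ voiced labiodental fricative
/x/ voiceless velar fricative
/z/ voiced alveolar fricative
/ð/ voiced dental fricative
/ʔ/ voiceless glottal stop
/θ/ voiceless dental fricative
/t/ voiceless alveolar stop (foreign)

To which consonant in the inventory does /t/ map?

/d/ is closest: same manner (stop), place distance 0 (alveolar→alveolar), voicing differs (+1); total 1. Next closest is /p/ at distance 3.

d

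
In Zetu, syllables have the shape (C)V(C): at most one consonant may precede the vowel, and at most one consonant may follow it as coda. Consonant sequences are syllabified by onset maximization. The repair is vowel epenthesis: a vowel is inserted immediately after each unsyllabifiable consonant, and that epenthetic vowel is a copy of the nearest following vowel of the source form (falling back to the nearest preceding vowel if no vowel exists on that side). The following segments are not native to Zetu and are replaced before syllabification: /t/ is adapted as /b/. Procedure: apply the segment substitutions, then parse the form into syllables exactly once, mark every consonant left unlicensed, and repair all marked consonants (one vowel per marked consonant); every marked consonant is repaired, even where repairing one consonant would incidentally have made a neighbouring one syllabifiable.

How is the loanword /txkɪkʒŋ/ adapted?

Substitution: /t/ → /b/, giving /bxkɪkʒŋ/.
Syllabifying with onset maximization leaves /b/, /x/, /ʒ/, /ŋ/ stranded (at most one coda consonant is licensed; onsets are limited to one consonant).
Epenthesis after each stranded consonant: /b/ → /bɪ/, /x/ → /xɪ/, /ʒ/ → /ʒɪ/, /ŋ/ → /ŋɪ/.

bɪxɪkɪkʒɪŋɪ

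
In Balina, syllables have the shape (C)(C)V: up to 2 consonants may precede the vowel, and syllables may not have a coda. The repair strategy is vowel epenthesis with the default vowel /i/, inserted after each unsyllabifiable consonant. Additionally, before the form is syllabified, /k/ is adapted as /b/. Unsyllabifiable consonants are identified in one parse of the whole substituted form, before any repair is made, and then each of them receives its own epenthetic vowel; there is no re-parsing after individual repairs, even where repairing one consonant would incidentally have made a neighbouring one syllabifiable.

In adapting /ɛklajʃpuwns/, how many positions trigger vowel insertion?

After substitution the input is /ɛblajʃpuwns/.
The unsyllabifiable consonants are /j/, /w/, /n/, /s/; each receives one epenthetic vowel.

4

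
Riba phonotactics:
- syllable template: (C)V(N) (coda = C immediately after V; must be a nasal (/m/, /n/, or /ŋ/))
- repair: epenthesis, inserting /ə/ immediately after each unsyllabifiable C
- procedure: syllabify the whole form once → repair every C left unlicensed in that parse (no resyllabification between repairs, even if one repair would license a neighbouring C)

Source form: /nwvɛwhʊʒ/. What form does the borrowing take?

Syllabifying with onset maximization leaves /n/, /w/, /w/, /ʒ/ stranded (only a nasal (/m/, /n/, or /ŋ/) is licensed in coda position; onsets are limited to one consonant).
Epenthesis after each stranded consonant: /n/ → /nə/, /w/ → /wə/, /w/ → /wə/, /ʒ/ → /ʒə/.

nəwəvɛwəhʊʒə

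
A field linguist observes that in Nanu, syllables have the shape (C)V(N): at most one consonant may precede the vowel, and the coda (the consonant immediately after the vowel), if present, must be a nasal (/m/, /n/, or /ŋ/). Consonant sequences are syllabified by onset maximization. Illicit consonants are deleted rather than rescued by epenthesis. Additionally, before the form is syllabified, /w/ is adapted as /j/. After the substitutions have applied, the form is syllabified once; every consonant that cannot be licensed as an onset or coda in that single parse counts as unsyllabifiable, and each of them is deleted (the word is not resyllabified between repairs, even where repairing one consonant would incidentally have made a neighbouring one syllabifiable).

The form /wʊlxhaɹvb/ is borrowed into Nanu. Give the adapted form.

jʊha

Substitution: /w/ → /j/, giving /jʊlxhaɹvb/.
The consonants /l/, /x/, /ɹ/, /v/, /b/ cannot be parsed into a legal (C)V(N) syllable (only a nasal (/m/, /n/, or /ŋ/) is licensed in coda position; onsets are limited to one consonant).
Deleting the stranded consonants removes /l/, /x/, /ɹ/, /v/, /b/.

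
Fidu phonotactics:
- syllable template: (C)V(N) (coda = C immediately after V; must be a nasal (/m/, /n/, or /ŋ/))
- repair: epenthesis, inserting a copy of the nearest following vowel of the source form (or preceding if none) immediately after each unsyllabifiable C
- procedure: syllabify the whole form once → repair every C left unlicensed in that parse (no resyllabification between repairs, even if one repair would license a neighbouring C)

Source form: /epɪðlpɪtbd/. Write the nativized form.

The consonants /ð/, /l/, /t/, /b/, /d/ cannot be parsed into a legal (C)V(N) syllable (only a nasal (/m/, /n/, or /ŋ/) is licensed in coda position; onsets are limited to one consonant).
Each unlicensed consonant becomes the onset of a new syllable: /ð/ → /ðɪ/, /l/ → /lɪ/, /t/ → /tɪ/, /b/ → /bɪ/, /d/ → /dɪ/.

epɪðɪlɪpɪtɪbɪdɪ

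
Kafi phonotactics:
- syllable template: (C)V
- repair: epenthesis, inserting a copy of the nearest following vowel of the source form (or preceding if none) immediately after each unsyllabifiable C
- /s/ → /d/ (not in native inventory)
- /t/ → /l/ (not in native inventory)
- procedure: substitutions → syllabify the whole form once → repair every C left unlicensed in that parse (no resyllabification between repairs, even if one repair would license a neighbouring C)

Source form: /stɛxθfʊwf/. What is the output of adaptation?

Substitution: /s/ → /d/, /t/ → /l/, giving /dlɛxθfʊwf/.
Under (C)V, the unsyllabifiable consonants are /d/, /x/, /θ/, /w/, /f/ (no codas are permitted; onsets are limited to one consonant).
Epenthesis after each stranded consonant: /d/ → /dɛ/, /x/ → /xʊ/, /θ/ → /θʊ/, /w/ → /wʊ/, /f/ → /fʊ/.

dɛlɛxʊθʊfʊwʊfʊ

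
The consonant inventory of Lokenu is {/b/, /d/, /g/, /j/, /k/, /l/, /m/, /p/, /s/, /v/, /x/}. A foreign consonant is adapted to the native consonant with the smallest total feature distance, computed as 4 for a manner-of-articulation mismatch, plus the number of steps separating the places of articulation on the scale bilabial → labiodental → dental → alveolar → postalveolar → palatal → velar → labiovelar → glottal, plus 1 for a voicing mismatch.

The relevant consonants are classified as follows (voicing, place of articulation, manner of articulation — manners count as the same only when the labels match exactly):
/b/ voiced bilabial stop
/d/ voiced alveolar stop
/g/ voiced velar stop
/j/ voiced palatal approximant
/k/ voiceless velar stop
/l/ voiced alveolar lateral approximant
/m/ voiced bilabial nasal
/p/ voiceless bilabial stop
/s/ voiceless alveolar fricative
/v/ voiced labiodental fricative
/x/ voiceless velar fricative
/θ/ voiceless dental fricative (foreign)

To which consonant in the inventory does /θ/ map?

/s/ is closest: same manner (fricative), place distance 1 (dental→alveolar), same voicing; total 1. Next closest is /v/ at distance 2.

s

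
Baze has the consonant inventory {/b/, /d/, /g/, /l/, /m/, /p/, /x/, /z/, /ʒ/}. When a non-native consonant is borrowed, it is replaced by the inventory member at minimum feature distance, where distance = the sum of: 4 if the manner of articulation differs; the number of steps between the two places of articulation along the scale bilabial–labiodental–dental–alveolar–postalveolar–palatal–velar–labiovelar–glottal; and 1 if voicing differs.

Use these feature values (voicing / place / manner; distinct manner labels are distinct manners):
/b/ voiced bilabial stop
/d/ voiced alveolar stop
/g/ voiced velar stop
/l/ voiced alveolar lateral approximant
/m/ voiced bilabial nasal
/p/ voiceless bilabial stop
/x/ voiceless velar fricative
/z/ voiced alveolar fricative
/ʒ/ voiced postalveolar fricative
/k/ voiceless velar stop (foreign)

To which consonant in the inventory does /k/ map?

/g/ is closest: same manner (stop), place distance 0 (velar→velar), voicing differs (+1); total 1. Next closest is /d/ at distance 4.

g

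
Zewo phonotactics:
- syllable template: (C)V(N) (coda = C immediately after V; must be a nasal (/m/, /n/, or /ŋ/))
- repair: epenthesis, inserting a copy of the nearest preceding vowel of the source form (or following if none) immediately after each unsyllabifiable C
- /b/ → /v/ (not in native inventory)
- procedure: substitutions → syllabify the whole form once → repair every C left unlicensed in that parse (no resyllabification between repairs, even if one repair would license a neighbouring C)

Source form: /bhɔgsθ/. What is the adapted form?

Substitution: /b/ → /v/, giving /vhɔgsθ/.
Syllabifying with onset maximization leaves /v/, /g/, /s/, /θ/ stranded (only a nasal (/m/, /n/, or /ŋ/) is licensed in coda position; onsets are limited to one consonant).
Inserting the epenthetic vowel yields /v/ → /vɔ/, /g/ → /gɔ/, /s/ → /sɔ/, /θ/ → /θɔ/.

vɔhɔgɔsɔθɔ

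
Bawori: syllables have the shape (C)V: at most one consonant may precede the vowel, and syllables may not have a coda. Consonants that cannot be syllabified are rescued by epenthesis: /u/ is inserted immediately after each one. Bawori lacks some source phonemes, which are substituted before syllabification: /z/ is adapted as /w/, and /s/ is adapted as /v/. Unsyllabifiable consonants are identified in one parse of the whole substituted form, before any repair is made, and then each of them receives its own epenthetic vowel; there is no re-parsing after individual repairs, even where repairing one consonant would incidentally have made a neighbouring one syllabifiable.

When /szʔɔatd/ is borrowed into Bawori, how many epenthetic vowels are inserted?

4

After substitution the input is /vwʔɔatd/.
The unsyllabifiable consonants are /v/, /w/, /t/, /d/; each receives one epenthetic vowel.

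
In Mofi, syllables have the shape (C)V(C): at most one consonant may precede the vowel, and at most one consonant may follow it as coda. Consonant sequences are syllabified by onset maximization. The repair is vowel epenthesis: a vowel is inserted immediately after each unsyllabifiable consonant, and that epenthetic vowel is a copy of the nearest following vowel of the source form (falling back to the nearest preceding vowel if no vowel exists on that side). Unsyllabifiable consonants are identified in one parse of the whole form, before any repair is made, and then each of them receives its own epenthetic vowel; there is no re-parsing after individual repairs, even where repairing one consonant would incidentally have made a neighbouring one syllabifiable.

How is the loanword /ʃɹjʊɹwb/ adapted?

ʃʊɹʊjʊɹwʊbʊ

The consonants /ʃ/, /ɹ/, /w/, /b/ cannot be parsed into a legal (C)V(C) syllable (at most one coda consonant is licensed; onsets are limited to one consonant).
Inserting the epenthetic vowel yields /ʃ/ → /ʃʊ/, /ɹ/ → /ɹʊ/, /w/ → /wʊ/, /b/ → /bʊ/.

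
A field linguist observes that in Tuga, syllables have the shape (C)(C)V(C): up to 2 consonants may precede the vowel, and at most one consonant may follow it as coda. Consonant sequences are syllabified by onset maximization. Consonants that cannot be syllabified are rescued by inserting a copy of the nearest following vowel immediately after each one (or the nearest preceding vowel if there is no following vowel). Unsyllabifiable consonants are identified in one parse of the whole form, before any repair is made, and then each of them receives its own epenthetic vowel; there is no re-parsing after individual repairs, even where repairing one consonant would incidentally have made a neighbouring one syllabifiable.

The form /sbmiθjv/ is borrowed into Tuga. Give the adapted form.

sibmiθjivi

The consonants /s/, /j/, /v/ cannot be parsed into a legal (C)(C)V(C) syllable (at most one coda consonant is licensed; onsets may contain at most 2 consonants).
Each unlicensed consonant becomes the onset of a new syllable: /s/ → /si/, /j/ → /ji/, /v/ → /vi/.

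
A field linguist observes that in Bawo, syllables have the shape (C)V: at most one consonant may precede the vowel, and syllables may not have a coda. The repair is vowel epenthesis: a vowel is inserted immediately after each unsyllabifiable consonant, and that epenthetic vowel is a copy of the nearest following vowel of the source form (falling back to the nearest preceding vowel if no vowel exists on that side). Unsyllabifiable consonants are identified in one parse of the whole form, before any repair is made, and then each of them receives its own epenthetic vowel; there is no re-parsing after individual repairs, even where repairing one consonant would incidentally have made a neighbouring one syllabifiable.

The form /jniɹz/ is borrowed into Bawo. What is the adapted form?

Under (C)V, the unsyllabifiable consonants are /j/, /ɹ/, /z/ (no codas are permitted; onsets are limited to one consonant).
Each unlicensed consonant becomes the onset of a new syllable: /j/ → /ji/, /ɹ/ → /ɹi/, /z/ → /zi/.

jiniɹizi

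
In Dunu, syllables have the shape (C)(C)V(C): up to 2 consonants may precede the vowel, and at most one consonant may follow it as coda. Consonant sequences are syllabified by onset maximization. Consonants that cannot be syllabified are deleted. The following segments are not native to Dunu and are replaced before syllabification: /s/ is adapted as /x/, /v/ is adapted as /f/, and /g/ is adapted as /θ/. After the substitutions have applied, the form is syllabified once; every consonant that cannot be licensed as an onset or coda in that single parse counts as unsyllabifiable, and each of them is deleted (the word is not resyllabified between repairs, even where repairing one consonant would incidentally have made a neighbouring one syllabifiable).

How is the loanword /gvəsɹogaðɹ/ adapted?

θfəxɹoθað

Substitution: /g/ → /θ/, /v/ → /f/, /s/ → /x/, giving /θfəxɹoθaðɹ/.
Under (C)(C)V(C), the unsyllabifiable consonants are /ɹ/ (at most one coda consonant is licensed; onsets may contain at most 2 consonants).
Deleting the stranded consonants removes /ɹ/.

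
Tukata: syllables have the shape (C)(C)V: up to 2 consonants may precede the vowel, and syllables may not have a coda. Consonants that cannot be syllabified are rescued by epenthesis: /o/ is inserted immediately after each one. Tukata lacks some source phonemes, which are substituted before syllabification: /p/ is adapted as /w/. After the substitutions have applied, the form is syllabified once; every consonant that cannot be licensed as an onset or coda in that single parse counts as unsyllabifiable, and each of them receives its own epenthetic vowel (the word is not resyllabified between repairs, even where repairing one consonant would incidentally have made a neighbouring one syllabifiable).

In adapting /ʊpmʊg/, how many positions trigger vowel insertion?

1

After substitution the input is /ʊwmʊg/.
The unsyllabifiable consonants are /g/; each receives one epenthetic vowel.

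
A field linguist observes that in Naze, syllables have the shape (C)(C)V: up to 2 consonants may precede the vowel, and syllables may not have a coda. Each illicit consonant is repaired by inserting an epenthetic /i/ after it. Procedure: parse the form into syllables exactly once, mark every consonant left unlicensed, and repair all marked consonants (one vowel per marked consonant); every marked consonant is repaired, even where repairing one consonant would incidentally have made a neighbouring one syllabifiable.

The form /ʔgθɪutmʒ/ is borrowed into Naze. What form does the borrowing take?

ʔigθɪutimiʒi

Syllabifying with onset maximization leaves /ʔ/, /t/, /m/, /ʒ/ stranded (no codas are permitted; onsets may contain at most 2 consonants).
Inserting the epenthetic vowel yields /ʔ/ → /ʔi/, /t/ → /ti/, /m/ → /mi/, /ʒ/ → /ʒi/.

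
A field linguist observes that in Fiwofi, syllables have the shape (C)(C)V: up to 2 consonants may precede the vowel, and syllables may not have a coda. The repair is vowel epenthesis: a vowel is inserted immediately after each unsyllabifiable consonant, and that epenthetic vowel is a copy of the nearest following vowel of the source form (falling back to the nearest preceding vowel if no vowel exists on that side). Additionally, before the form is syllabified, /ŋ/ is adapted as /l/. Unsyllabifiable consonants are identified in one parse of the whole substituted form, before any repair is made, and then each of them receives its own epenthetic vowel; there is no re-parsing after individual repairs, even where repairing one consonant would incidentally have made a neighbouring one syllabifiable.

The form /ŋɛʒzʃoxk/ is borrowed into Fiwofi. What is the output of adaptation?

lɛʒozʃoxoko

Substitution: /ŋ/ → /l/, giving /lɛʒzʃoxk/.
Syllabifying with onset maximization leaves /ʒ/, /x/, /k/ stranded (no codas are permitted; onsets may contain at most 2 consonants).
Inserting the epenthetic vowel yields /ʒ/ → /ʒo/, /x/ → /xo/, /k/ → /ko/.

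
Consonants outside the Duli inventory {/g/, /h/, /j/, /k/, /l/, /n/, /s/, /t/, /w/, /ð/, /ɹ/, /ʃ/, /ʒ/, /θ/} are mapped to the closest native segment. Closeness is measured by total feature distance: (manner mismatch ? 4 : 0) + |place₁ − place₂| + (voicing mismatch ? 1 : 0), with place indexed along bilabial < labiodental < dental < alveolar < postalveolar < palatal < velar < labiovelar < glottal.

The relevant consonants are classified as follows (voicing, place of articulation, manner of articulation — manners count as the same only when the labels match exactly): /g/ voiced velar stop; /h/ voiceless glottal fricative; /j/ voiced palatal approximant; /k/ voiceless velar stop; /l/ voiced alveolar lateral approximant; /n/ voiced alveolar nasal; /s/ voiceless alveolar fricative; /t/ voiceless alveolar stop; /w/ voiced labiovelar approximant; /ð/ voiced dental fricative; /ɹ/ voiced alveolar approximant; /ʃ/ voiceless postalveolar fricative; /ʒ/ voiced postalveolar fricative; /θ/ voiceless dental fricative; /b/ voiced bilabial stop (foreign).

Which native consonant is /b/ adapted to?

t

/t/ is closest: same manner (stop), place distance 3 (bilabial→alveolar), voicing differs (+1); total 4. Next closest is /g/ at distance 6.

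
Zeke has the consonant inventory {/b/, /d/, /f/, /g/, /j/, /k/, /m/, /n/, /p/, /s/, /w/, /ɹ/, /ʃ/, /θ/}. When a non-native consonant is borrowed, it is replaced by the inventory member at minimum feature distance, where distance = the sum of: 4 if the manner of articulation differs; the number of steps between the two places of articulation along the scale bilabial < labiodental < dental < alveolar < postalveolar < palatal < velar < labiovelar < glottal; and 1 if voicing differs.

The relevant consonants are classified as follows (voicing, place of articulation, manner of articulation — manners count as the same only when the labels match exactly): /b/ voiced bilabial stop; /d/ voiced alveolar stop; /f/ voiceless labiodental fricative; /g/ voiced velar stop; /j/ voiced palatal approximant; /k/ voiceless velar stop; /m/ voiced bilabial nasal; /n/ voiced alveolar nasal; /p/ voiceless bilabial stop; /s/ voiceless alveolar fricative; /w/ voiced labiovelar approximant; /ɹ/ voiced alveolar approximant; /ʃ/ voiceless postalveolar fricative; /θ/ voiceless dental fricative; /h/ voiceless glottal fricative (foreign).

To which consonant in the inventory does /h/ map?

ʃ

/ʃ/ is closest: same manner (fricative), place distance 4 (glottal→postalveolar), same voicing; total 4. Next closest is /s/ at distance 5.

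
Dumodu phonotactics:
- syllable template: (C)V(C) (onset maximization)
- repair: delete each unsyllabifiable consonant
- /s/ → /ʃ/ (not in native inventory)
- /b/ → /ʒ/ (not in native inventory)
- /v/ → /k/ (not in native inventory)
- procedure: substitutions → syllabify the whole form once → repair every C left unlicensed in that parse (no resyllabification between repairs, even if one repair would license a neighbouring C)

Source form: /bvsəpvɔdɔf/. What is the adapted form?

Substitution: /b/ → /ʒ/, /v/ → /k/, /s/ → /ʃ/, giving /ʒkʃəpkɔdɔf/.
The consonants /ʒ/, /k/ cannot be parsed into a legal (C)V(C) syllable (at most one coda consonant is licensed; onsets are limited to one consonant).
Each unlicensed consonant is deleted: /ʒ/, /k/.

ʃəpkɔdɔf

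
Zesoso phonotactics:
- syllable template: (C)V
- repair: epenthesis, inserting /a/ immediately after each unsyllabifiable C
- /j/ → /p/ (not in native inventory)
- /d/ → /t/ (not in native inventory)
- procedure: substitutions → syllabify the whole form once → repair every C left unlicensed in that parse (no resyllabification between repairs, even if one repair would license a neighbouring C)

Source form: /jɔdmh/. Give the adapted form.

pɔtamaha

Substitution: /j/ → /p/, /d/ → /t/, giving /pɔtmh/.
Under (C)V, the unsyllabifiable consonants are /t/, /m/, /h/ (no codas are permitted; onsets are limited to one consonant).
Epenthesis after each stranded consonant: /t/ → /ta/, /m/ → /ma/, /h/ → /ha/.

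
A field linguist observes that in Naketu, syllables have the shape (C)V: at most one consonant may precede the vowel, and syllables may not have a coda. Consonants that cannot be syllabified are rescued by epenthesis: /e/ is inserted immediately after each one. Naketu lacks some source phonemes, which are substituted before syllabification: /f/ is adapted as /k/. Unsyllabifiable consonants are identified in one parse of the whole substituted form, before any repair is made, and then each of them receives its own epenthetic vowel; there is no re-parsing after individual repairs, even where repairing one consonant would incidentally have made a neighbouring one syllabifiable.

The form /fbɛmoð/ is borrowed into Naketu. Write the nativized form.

Substitution: /f/ → /k/, giving /kbɛmoð/.
Under (C)V, the unsyllabifiable consonants are /k/, /ð/ (no codas are permitted; onsets are limited to one consonant).
Epenthesis after each stranded consonant: /k/ → /ke/, /ð/ → /ðe/.

kebɛmoðe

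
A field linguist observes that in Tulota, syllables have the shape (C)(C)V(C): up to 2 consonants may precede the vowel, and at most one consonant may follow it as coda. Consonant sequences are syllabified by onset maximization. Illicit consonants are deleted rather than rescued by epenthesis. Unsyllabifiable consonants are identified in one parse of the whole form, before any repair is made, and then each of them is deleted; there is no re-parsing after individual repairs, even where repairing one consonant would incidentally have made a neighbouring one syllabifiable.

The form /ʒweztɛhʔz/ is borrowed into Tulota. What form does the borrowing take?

Syllabifying with onset maximization leaves /ʔ/, /z/ stranded (at most one coda consonant is licensed; onsets may contain at most 2 consonants).
Deleting the stranded consonants removes /ʔ/, /z/.

ʒweztɛh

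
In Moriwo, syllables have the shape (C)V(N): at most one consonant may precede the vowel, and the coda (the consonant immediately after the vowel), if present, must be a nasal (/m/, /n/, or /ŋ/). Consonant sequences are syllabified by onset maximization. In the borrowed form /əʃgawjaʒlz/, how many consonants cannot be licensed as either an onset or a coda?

Syllabifying with onset maximization leaves /ʃ/, /w/, /ʒ/, /l/, /z/ stranded (only a nasal (/m/, /n/, or /ŋ/) is licensed in coda position; onsets are limited to one consonant).

5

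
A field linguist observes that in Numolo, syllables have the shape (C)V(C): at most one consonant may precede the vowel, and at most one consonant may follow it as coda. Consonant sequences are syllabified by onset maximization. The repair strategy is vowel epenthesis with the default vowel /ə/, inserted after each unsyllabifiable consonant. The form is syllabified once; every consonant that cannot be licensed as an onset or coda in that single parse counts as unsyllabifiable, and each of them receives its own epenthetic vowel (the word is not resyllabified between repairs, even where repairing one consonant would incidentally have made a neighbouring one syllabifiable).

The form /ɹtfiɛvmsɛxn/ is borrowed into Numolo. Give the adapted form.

ɹətəfiɛvməsɛxnə

Syllabifying with onset maximization leaves /ɹ/, /t/, /m/, /n/ stranded (at most one coda consonant is licensed; onsets are limited to one consonant).
Each unlicensed consonant becomes the onset of a new syllable: /ɹ/ → /ɹə/, /t/ → /tə/, /m/ → /mə/, /n/ → /nə/.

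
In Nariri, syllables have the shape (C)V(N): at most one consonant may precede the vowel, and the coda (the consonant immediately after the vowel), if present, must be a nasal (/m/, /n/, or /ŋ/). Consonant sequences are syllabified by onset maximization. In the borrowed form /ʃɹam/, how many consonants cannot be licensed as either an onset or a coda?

Syllabifying with onset maximization leaves /ʃ/ stranded (only a nasal (/m/, /n/, or /ŋ/) is licensed in coda position; onsets are limited to one consonant).

1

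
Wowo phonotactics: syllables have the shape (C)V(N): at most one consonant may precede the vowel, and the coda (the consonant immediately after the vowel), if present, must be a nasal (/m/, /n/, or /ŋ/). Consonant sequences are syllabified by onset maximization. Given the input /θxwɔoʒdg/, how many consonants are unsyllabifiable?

5

Under (C)V(N), the unsyllabifiable consonants are /θ/, /x/, /ʒ/, /d/, /g/ (only a nasal (/m/, /n/, or /ŋ/) is licensed in coda position; onsets are limited to one consonant).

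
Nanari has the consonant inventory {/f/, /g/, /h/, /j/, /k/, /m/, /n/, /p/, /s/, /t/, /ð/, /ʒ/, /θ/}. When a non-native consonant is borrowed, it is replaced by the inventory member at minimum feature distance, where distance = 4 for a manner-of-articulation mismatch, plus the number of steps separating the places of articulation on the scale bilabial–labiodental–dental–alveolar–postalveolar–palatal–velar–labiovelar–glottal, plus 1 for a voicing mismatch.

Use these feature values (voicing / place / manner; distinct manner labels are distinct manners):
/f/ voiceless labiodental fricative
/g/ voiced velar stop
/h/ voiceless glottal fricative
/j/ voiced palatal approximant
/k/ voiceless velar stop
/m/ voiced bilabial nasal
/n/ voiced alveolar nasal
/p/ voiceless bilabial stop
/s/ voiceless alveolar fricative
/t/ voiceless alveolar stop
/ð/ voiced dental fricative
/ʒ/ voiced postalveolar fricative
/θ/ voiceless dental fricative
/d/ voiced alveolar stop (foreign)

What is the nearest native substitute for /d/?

/t/ is closest: same manner (stop), place distance 0 (alveolar→alveolar), voicing differs (+1); total 1. Next closest is /g/ at distance 3.

t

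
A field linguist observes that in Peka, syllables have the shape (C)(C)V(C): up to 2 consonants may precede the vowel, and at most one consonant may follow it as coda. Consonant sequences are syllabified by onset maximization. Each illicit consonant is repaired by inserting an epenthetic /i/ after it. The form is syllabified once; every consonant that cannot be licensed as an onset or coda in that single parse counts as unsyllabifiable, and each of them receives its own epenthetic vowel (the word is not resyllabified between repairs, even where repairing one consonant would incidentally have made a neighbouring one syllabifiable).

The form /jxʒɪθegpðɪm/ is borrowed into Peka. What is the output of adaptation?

Syllabifying with onset maximization leaves /j/ stranded (at most one coda consonant is licensed; onsets may contain at most 2 consonants).
Inserting the epenthetic vowel yields /j/ → /ji/.

jixʒɪθegpðɪm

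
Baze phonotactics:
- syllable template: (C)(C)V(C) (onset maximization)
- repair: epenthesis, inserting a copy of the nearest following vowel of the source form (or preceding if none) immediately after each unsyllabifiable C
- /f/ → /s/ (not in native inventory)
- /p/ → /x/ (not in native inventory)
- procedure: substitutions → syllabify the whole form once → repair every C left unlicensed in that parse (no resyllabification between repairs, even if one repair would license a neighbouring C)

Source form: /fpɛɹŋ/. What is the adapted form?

sxɛɹŋɛ

Substitution: /f/ → /s/, /p/ → /x/, giving /sxɛɹŋ/.
Syllabifying with onset maximization leaves /ŋ/ stranded (at most one coda consonant is licensed; onsets may contain at most 2 consonants).
Each unlicensed consonant becomes the onset of a new syllable: /ŋ/ → /ŋɛ/.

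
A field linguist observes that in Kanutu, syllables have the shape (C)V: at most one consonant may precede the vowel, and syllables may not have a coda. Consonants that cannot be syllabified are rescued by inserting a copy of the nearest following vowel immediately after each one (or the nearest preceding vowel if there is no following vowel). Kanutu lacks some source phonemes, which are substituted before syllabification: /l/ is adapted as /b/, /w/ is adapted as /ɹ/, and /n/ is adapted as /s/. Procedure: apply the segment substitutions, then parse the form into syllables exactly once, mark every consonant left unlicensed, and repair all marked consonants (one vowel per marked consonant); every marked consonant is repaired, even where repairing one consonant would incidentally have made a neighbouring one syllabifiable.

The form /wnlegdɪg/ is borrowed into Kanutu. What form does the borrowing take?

Substitution: /w/ → /ɹ/, /n/ → /s/, /l/ → /b/, giving /ɹsbegdɪg/.
The consonants /ɹ/, /s/, /g/, /g/ cannot be parsed into a legal (C)V syllable (no codas are permitted; onsets are limited to one consonant).
Inserting the epenthetic vowel yields /ɹ/ → /ɹe/, /s/ → /se/, /g/ → /gɪ/, /g/ → /gɪ/.

ɹesebegɪdɪgɪ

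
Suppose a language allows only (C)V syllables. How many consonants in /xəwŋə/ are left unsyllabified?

Under (C)V, the unsyllabifiable consonants are /w/ (no codas are permitted; onsets are limited to one consonant).

1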